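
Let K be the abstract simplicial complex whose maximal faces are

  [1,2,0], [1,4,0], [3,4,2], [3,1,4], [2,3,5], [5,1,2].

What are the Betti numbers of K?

b_0 = 1, b_1 = 1, b_2 = 0.

Take the total order 0 < 1 < 2 < 3 < 4 < 5 on the vertex set. Then K (dimension 2) consists of the simplices:

  0-simplices (6): [0], [1], [2], [3], [4], [5]
  1-simplices (12): [0,1], [0,2], [0,4], [1,2], [1,3], [1,4], [1,5], [2,3], [2,4], [2,5], [3,4], [3,5]
  2-simplices (6): [0,1,2], [0,1,4], [1,2,5], [1,3,4], [2,3,4], [2,3,5]

so the chain groups are C_0 ≅ Z^6, C_1 ≅ Z^12, C_2 ≅ Z^6.

Boundary ∂_1: C_1 → C_0 sends each edge [p,q] (with p < q) to q − p.
This gives a 6×12 integer matrix of rank 5; reducing to Smith normal form yields diagonal entries (1,1,1,1,1).

The boundary map ∂_2: C_2 → C_1 sends each 2-simplex [p,q,r] to [q,r] − [p,r] + [p,q]. For instance
  ∂[1,3,4] = [3,4] − [1,4] + [1,3],
  ∂[2,3,4] = [3,4] − [2,4] + [2,3].
As a 12×6 matrix over Z this has rank 6, with invariant factors (1,1,1,1,1,1).

Computing H_k = (kernel of ∂_k) / (image of ∂_{k+1}):

  H_0: rank C_0 − rank ∂_1 = 6 − 5 = 1, and the invariant factors of ∂_1 are all 1, so H_0 = Z.
  H_1: rank ker ∂_1 − rank ∂_2 = (12 − 5) − 6 = 1, and the invariant factors of ∂_2 are all 1, so H_1 = Z.
  H_2: rank ker ∂_2 − rank ∂_3 = (6 − 6) − 0 = 0, and there is no ∂_3, so H_2 = 0.

(K is a triangulation of the cylinder S^1 x I.)

Hence the Betti numbers are b_0 = 1, b_1 = 1, b_2 = 0.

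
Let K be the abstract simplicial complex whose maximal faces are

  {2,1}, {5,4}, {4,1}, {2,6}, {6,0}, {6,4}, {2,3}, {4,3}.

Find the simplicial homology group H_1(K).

We work with the vertex ordering 0 < 1 < 2 < 3 < 4 < 5 < 6. The simplices of K, each written with vertices in increasing order, are:

  0-simplices (7): [0], [1], [2], [3], [4], [5], [6]
  1-simplices (8): [0,6], [1,2], [1,4], [2,3], [2,6], [3,4], [4,5], [4,6]

so the chain groups are C_0 ≅ Z^7, C_1 ≅ Z^8.

The boundary map ∂_1: C_1 → C_0 is given by ∂[p,q] = [q] − [p]. For instance
  ∂[4,6] = [6] − [4].
This gives a 7×8 integer matrix of rank 6; reducing to Smith normal form yields diagonal entries (1,1,1,1,1,1).

From H_k ≅ ker(∂_k) / im(∂_{k+1}) we obtain:

  H_1: rank ker ∂_1 − rank ∂_2 = (8 − 6) − 0 = 2, and there is no ∂_2, so H_1 ≅ Z^2.

H_1 = Z^2.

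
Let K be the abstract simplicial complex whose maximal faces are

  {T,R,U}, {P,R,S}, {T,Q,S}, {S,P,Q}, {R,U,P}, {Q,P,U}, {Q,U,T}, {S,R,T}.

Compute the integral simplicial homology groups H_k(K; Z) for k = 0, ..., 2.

K has 6 vertices, 12 edges, 8 triangles.
rank ∂_0 = 0, rank ∂_1 = 5 ⇒ b_0 = 6 − 0 − 5 = 1; all invariant factors of ∂_1 are 1 so no torsion. So H_0 ≅ Z.
rank ∂_1 = 5, rank ∂_2 = 7 ⇒ b_1 = 12 − 5 − 7 = 0; all invariant factors of ∂_2 are 1 so no torsion. So H_1 ≅ 0.
rank ∂_2 = 7, rank ∂_3 = 0 ⇒ b_2 = 8 − 7 − 0 = 1. So H_2 ≅ Z.

H_0 ≅ Z,  H_1 = 0,  H_2 ≅ Z.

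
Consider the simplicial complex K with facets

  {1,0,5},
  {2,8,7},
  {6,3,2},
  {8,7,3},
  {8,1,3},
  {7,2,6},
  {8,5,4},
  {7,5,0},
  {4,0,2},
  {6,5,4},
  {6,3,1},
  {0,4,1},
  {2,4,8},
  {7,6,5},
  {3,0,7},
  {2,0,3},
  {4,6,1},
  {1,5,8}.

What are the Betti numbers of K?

b_0 = 1, b_1 = 1, b_2 = 0.

Take the total order 0 < 1 < 2 < 3 < 4 < 5 < 6 < 7 < 8 on the vertex set. Then K (dimension 2) consists of the simplices:

  0-simplices (9): [0], [1], [2], [3], [4], [5], [6], [7], [8]
  1-simplices (27): (27 of them)
  2-simplices (18): [0,1,4], [0,1,5], [0,2,3], [0,2,4], [0,3,7], [0,5,7], [1,3,6], [1,3,8], [1,4,6], [1,5,8], [2,3,6], [2,4,8], [2,6,7], [2,7,8], [3,7,8], [4,5,6], [4,5,8], [5,6,7]

so the chain groups are C_0 ≅ Z^9, C_1 ≅ Z^27, C_2 ≅ Z^18.

∂_1: C_1 → C_0 sends each edge [p,q] (with p < q) to q − p. For instance
  ∂[0,4] = [4] − [0].
As a 9×27 matrix over Z this has rank 8, with invariant factors (1,1,1,1,1,1,1,1).

The boundary map ∂_2: C_2 → C_1 sends each 2-simplex [p,q,r] to [q,r] − [p,r] + [p,q]. For instance
  ∂[0,1,4] = [1,4] − [0,4] + [0,1],
  ∂[1,3,6] = [3,6] − [1,6] + [1,3].
This gives a 27×18 integer matrix of rank 18; reducing to Smith normal form yields diagonal entries (1,1,1,1,1,1,1,1,1,1,1,1,1,1,1,1,1,2).

Computing H_k = (kernel of ∂_k) / (image of ∂_{k+1}):

  H_0: rank C_0 − rank ∂_1 = 9 − 8 = 1, and the invariant factors of ∂_1 are all 1, so H_0 ≅ Z.
  H_1: rank ker ∂_1 − rank ∂_2 = (27 − 8) − 18 = 1, and ∂_2 has invariant factor 2 > 1, so H_1 ≅ Z ⊕ Z/2.
  H_2: rank ker ∂_2 − rank ∂_3 = (18 − 18) − 0 = 0, and there is no ∂_3, so H_2 ≅ 0.

As a check, the Euler characteristic is 9 − 27 + 18 = 0, which agrees with 1 − 1 + 0 = 0.

Hence the Betti numbers are b_0 = 1, b_1 = 1, b_2 = 0.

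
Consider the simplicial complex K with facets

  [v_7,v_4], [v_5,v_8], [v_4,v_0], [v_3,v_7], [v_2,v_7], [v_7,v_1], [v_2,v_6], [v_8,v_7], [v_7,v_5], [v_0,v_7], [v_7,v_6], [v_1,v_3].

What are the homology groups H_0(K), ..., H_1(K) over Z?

We work with the vertex ordering v_0 < v_1 < v_2 < v_3 < v_4 < v_5 < v_6 < v_7 < v_8. The simplices of K, each written with vertices in increasing order, are:

  0-simplices (9): [v_0], [v_1], [v_2], [v_3], [v_4], [v_5], [v_6], [v_7], [v_8]
  1-simplices (12): [v_0,v_4], [v_0,v_7], [v_1,v_3], [v_1,v_7], [v_2,v_6], [v_2,v_7], [v_3,v_7], [v_4,v_7], [v_5,v_7], [v_5,v_8], [v_6,v_7], [v_7,v_8]

Hence C_0 ≅ Z^9, C_1 ≅ Z^12.

∂_1: C_1 → C_0 sends each edge [p,q] (with p < q) to q − p.
This gives a 9×12 integer matrix of rank 8; reducing to Smith normal form yields diagonal entries (1,1,1,1,1,1,1,1).

Now H_k = ker ∂_k / im ∂_{k+1}, so:

  H_0: rank C_0 − rank ∂_1 = 9 − 8 = 1, and the invariant factors of ∂_1 are all 1, so H_0 ≅ Z.
  H_1: rank ker ∂_1 − rank ∂_2 = (12 − 8) − 0 = 4, and there is no ∂_2, so H_1 ≅ Z^4.

(K is a triangulation of a wedge of 4 circles.)

H_0 ≅ Z,  H_1 ≅ Z^4.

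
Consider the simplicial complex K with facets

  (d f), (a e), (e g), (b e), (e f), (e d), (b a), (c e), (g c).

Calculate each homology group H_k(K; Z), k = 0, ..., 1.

Fix the vertex order a < b < c < d < e < f < g and write every simplex with vertices in increasing order. Then dim K = 1 and the simplices of K are:

  0-simplices (7): a, b, c, d, e, f, g
  1-simplices (9): ab, ae, be, ce, cg, de, df, ef, eg

giving chain groups C_0 ≅ Z^7, C_1 ≅ Z^9.

Boundary ∂_1: C_1 → C_0 sends each edge [p,q] (with p < q) to q − p. For instance
  ∂ef = f − e.
As a 7×9 matrix over Z this has rank 6, with invariant factors (1,1,1,1,1,1).

Now H_k = ker ∂_k / im ∂_{k+1}, so:

  H_0: rank C_0 − rank ∂_1 = 7 − 6 = 1, and the invariant factors of ∂_1 are all 1, so H_0 ≅ Z.
  H_1: rank ker ∂_1 − rank ∂_2 = (9 − 6) − 0 = 3, and there is no ∂_2, so H_1 ≅ Z^3.

As a check, the Euler characteristic is 7 − 9 = -2, which agrees with 1 − 3 = -2.

H_0 ≅ Z,  H_1 ≅ Z^3.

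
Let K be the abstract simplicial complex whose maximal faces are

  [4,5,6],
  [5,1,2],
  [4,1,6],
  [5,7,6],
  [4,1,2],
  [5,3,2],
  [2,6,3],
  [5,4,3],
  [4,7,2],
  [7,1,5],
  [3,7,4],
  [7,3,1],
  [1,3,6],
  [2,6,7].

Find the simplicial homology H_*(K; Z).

Take the total order 1 < 2 < 3 < 4 < 5 < 6 < 7 on the vertex set. Then K (dimension 2) consists of the simplices:

  0-simplices (7): [1], [2], [3], [4], [5], [6], [7]
  1-simplices (21): [1,2], [1,3], [1,4], [1,5], [1,6], [1,7], [2,3], [2,4], [2,5], [2,6], [2,7], [3,4], [3,5], [3,6], [3,7], [4,5], [4,6], [4,7], [5,6], [5,7], [6,7]
  2-simplices (14): [1,2,4], [1,2,5], [1,3,6], [1,3,7], [1,4,6], [1,5,7], [2,3,5], [2,3,6], [2,4,7], [2,6,7], [3,4,5], [3,4,7], [4,5,6], [5,6,7]

so the chain groups are C_0 ≅ Z^7, C_1 ≅ Z^21, C_2 ≅ Z^14.

The boundary map ∂_1: C_1 → C_0 sends each edge [p,q] (with p < q) to q − p. For instance
  ∂[3,6] = [6] − [3].
As a 7×21 matrix over Z this has rank 6, with invariant factors (1,1,1,1,1,1).

∂_2: C_2 → C_1 acts by ∂[p,q,r] = [q,r] − [p,r] + [p,q]. For instance
  ∂[3,4,5] = [4,5] − [3,5] + [3,4],
  ∂[3,4,7] = [4,7] − [3,7] + [3,4].
The 21×14 boundary matrix has rank 13 and Smith normal form diag(1,1,1,1,1,1,1,1,1,1,1,1,1).

From H_k ≅ ker(∂_k) / im(∂_{k+1}) we obtain:

  H_0: rank C_0 − rank ∂_1 = 7 − 6 = 1, and the invariant factors of ∂_1 are all 1, so H_0 = Z.
  H_1: rank ker ∂_1 − rank ∂_2 = (21 − 6) − 13 = 2, and the invariant factors of ∂_2 are all 1, so H_1 = Z^2.
  H_2: rank ker ∂_2 − rank ∂_3 = (14 − 13) − 0 = 1, and there is no ∂_3, so H_2 = Z.

(K is a triangulation of the torus T^2.)

H_0 = Z,  H_1 = Z^2,  H_2 = Z.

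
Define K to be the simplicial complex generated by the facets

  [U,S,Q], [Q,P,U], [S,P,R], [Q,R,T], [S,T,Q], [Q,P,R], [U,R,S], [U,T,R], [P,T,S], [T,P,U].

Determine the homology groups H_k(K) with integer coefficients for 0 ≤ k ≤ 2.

Take the total order P < Q < R < S < T < U on the vertex set. Then K (dimension 2) consists of the simplices:

  0-simplices (6): P, Q, R, S, T, U
  1-simplices (15): PQ, PR, PS, PT, PU, QR, QS, QT, QU, RS, RT, RU, ST, SU, TU
  2-simplices (10): PQR, PQU, PRS, PST, PTU, QRT, QST, QSU, RSU, RTU

giving chain groups C_0 ≅ Z^6, C_1 ≅ Z^15, C_2 ≅ Z^10.

∂_1: C_1 → C_0 is given by ∂[p,q] = [q] − [p].
As a 6×15 matrix over Z this has rank 5, with invariant factors (1,1,1,1,1).

∂_2: C_2 → C_1 acts by ∂[p,q,r] = [q,r] − [p,r] + [p,q]. For instance
  ∂PRS = RS − PS + PR,
  ∂PTU = TU − PU + PT.
As a 15×10 matrix over Z this has rank 10, with invariant factors (1,1,1,1,1,1,1,1,1,2).

From H_k ≅ ker(∂_k) / im(∂_{k+1}) we obtain:

  H_0: rank C_0 − rank ∂_1 = 6 − 5 = 1, and the invariant factors of ∂_1 are all 1, so H_0 = Z.
  H_1: rank ker ∂_1 − rank ∂_2 = (15 − 5) − 10 = 0, and ∂_2 has invariant factor 2 > 1, so H_1 = Z/2.
  H_2: rank ker ∂_2 − rank ∂_3 = (10 − 10) − 0 = 0, and there is no ∂_3, so H_2 = 0.

H_0 = Z,  H_1 = Z/2,  H_2 = 0.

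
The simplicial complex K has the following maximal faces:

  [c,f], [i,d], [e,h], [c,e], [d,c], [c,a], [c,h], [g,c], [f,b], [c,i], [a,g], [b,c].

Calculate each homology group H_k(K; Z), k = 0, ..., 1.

Take the total order a < b < c < d < e < f < g < h < i on the vertex set. Then K (dimension 1) consists of the simplices:

  0-simplices (9): a, b, c, d, e, f, g, h, i
  1-simplices (12): ac, ag, bc, bf, cd, ce, cf, cg, ch, ci, di, eh

giving chain groups C_0 ≅ Z^9, C_1 ≅ Z^12.

Boundary ∂_1: C_1 → C_0 is given by ∂[p,q] = [q] − [p]. For instance
  ∂di = i − d.
The 9×12 boundary matrix has rank 8 and Smith normal form diag(1,1,1,1,1,1,1,1).

Reading off H_k = ker ∂_k / im ∂_{k+1}:

  H_0: rank C_0 − rank ∂_1 = 9 − 8 = 1, and the invariant factors of ∂_1 are all 1, so H_0 = Z.
  H_1: rank ker ∂_1 − rank ∂_2 = (12 − 8) − 0 = 4, and there is no ∂_2, so H_1 = Z^4.

H_0 ≅ Z,  H_1 ≅ Z^4.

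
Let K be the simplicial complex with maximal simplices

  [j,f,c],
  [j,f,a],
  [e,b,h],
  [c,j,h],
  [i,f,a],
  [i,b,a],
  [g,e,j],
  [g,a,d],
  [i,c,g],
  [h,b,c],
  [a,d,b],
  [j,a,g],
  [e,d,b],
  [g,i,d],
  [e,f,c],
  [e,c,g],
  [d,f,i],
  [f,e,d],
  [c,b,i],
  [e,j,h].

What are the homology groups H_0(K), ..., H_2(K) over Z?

Take the total order a < b < c < d < e < f < g < h < i < j on the vertex set. Then K (dimension 2) consists of the simplices:

  0-simplices (10): a, b, c, d, e, f, g, h, i, j
  1-simplices (30): ab, ad, af, ag, ai, aj, bc, bd, be, bh, bi, ce, cf, cg, ch, ci, cj, de, df, dg, di, ef, eg, eh, ej, fi, fj, gi, gj, hj
  2-simplices (20): abd, abi, adg, afi, afj, agj, bch, bci, bde, beh, cef, ceg, cfj, cgi, chj, def, dfi, dgi, egj, ehj

Hence C_0 ≅ Z^10, C_1 ≅ Z^30, C_2 ≅ Z^20.

Boundary ∂_1: C_1 → C_0 maps an edge to its endpoints' difference, ∂[p,q] = q − p. For instance
  ∂ai = i − a.
This gives a 10×30 integer matrix of rank 9; reducing to Smith normal form yields diagonal entries (1,1,1,1,1,1,1,1,1).

Boundary ∂_2: C_2 → C_1 sends each 2-simplex [p,q,r] to [q,r] − [p,r] + [p,q]. For instance
  ∂afj = fj − aj + af,
  ∂ehj = hj − ej + eh.
The resulting 30×20 matrix has rank 20, and its Smith normal form has invariant factors (1,1,1,1,1,1,1,1,1,1,1,1,1,1,1,1,1,1,1,2).

From H_k ≅ ker(∂_k) / im(∂_{k+1}) we obtain:

  H_0: rank C_0 − rank ∂_1 = 10 − 9 = 1, and the invariant factors of ∂_1 are all 1, so H_0 = Z.
  H_1: rank ker ∂_1 − rank ∂_2 = (30 − 9) − 20 = 1, and ∂_2 has invariant factor 2 > 1, so H_1 = Z ⊕ Z/2Z.
  H_2: rank ker ∂_2 − rank ∂_3 = (20 − 20) − 0 = 0, and there is no ∂_3, so H_2 = 0.

H_0 ≅ Z,  H_1 ≅ Z ⊕ Z/2Z,  H_2 = 0.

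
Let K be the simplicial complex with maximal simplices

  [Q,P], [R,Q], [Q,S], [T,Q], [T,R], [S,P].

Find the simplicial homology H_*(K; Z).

K has 5 vertices, 6 edges.
rank ∂_0 = 0, rank ∂_1 = 4 ⇒ b_0 = 5 − 0 − 4 = 1; all invariant factors of ∂_1 are 1 so no torsion. So H_0 = Z.
rank ∂_1 = 4, rank ∂_2 = 0 ⇒ b_1 = 6 − 4 − 0 = 2. So H_1 = Z^2.

H_0 = Z,  H_1 = Z^2.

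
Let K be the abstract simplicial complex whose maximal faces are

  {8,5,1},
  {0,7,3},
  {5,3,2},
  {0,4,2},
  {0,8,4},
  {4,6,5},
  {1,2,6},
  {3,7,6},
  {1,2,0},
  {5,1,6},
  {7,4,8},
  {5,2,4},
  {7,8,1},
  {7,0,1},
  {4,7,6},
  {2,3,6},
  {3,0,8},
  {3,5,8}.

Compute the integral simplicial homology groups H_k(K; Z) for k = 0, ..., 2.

Order the vertices as 0 < 1 < 2 < 3 < 4 < 5 < 6 < 7 < 8. Listing each simplex with vertices in this order, K has dimension 2 with simplices:

  0-simplices (9): [0], [1], [2], [3], [4], [5], [6], [7], [8]
  1-simplices (27): (27 of them)
  2-simplices (18): [0,1,2], [0,1,7], [0,2,4], [0,3,7], [0,3,8], [0,4,8], [1,2,6], [1,5,6], [1,5,8], [1,7,8], [2,3,5], [2,3,6], [2,4,5], [3,5,8], [3,6,7], [4,5,6], [4,6,7], [4,7,8]

giving chain groups C_0 ≅ Z^9, C_1 ≅ Z^27, C_2 ≅ Z^18.

Boundary ∂_1: C_1 → C_0 maps an edge to its endpoints' difference, ∂[p,q] = q − p.
As a 9×27 matrix over Z this has rank 8, with invariant factors (1,1,1,1,1,1,1,1).

∂_2: C_2 → C_1 acts by ∂[p,q,r] = [q,r] − [p,r] + [p,q]. For instance
  ∂[3,6,7] = [6,7] − [3,7] + [3,6],
  ∂[0,4,8] = [4,8] − [0,8] + [0,4].
This gives a 27×18 integer matrix of rank 18; reducing to Smith normal form yields diagonal entries (1,1,1,1,1,1,1,1,1,1,1,1,1,1,1,1,1,2).

Reading off H_k = ker ∂_k / im ∂_{k+1}:

  H_0: rank C_0 − rank ∂_1 = 9 − 8 = 1, and the invariant factors of ∂_1 are all 1, so H_0 ≅ Z.
  H_1: rank ker ∂_1 − rank ∂_2 = (27 − 8) − 18 = 1, and ∂_2 has invariant factor 2 > 1, so H_1 ≅ Z ⊕ Z_2.
  H_2: rank ker ∂_2 − rank ∂_3 = (18 − 18) − 0 = 0, and there is no ∂_3, so H_2 ≅ 0.

H_0 = Z,  H_1 = Z ⊕ Z_2,  H_2 = 0.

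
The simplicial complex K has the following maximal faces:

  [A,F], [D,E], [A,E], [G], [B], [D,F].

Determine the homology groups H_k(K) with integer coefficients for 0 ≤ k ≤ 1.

H_0 ≅ Z^3,  H_1 ≅ Z.

Order the vertices as A < B < D < E < F < G. Listing each simplex with vertices in this order, K has dimension 1 with simplices:

  0-simplices (6): A, B, D, E, F, G
  1-simplices (4): AE, AF, DE, DF

so the chain groups are C_0 ≅ Z^6, C_1 ≅ Z^4.

The boundary map ∂_1: C_1 → C_0 maps an edge to its endpoints' difference, ∂[p,q] = q − p.
This gives a 6×4 integer matrix of rank 3; reducing to Smith normal form yields diagonal entries (1,1,1).

Reading off H_k = ker ∂_k / im ∂_{k+1}:

  H_0: rank C_0 − rank ∂_1 = 6 − 3 = 3, and the invariant factors of ∂_1 are all 1, so H_0 ≅ Z^3.
  H_1: rank ker ∂_1 − rank ∂_2 = (4 − 3) − 0 = 1, and there is no ∂_2, so H_1 ≅ Z.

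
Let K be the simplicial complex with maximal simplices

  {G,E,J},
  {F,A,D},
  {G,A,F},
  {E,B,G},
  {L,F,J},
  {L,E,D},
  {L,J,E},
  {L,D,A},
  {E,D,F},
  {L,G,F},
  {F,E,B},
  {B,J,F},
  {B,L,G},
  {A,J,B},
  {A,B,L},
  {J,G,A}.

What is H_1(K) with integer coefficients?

Order the vertices as A < B < D < E < F < G < J < L. Listing each simplex with vertices in this order, K has dimension 2 with simplices:

  0-simplices (8): A, B, D, E, F, G, J, L
  1-simplices (24): AB, AD, AF, AG, AJ, AL, BE, BF, BG, BJ, BL, DE, DF, DL, EF, EG, EJ, EL, FG, FJ, FL, GJ, GL, JL
  2-simplices (16): ABJ, ABL, ADF, ADL, AFG, AGJ, BEF, BEG, BFJ, BGL, DEF, DEL, EGJ, EJL, FGL, FJL

so the chain groups are C_0 ≅ Z^8, C_1 ≅ Z^24, C_2 ≅ Z^16.

The boundary map ∂_1: C_1 → C_0 is given by ∂[p,q] = [q] − [p]. For instance
  ∂AF = F − A.
As a 8×24 matrix over Z this has rank 7, with invariant factors (1,1,1,1,1,1,1).

∂_2: C_2 → C_1 maps a triangle to the signed sum of its edges. For instance
  ∂DEL = EL − DL + DE,
  ∂BEF = EF − BF + BE.
As a 24×16 matrix over Z this has rank 15, with invariant factors (1,1,1,1,1,1,1,1,1,1,1,1,1,1,1).

From H_k ≅ ker(∂_k) / im(∂_{k+1}) we obtain:

  H_1: rank ker ∂_1 − rank ∂_2 = (24 − 7) − 15 = 2, and the invariant factors of ∂_2 are all 1, so H_1 = Z^2.

(K is a triangulation of the torus T^2.)

H_1 = Z^2.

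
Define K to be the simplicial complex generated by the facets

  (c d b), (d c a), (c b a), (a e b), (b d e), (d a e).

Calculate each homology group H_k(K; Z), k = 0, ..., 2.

H_0 ≅ Z,  H_1 = 0,  H_2 ≅ Z.

Fix the vertex order a < b < c < d < e and write every simplex with vertices in increasing order. Then dim K = 2 and the simplices of K are:

  0-simplices (5): a, b, c, d, e
  1-simplices (9): ab, ac, ad, ae, bc, bd, be, cd, de
  2-simplices (6): abc, abe, acd, ade, bcd, bde

giving chain groups C_0 ≅ Z^5, C_1 ≅ Z^9, C_2 ≅ Z^6.

Boundary ∂_1: C_1 → C_0 maps an edge to its endpoints' difference, ∂[p,q] = q − p. For instance
  ∂ab = b − a.
This gives a 5×9 integer matrix of rank 4; reducing to Smith normal form yields diagonal entries (1,1,1,1).

The boundary map ∂_2: C_2 → C_1 acts by ∂[p,q,r] = [q,r] − [p,r] + [p,q]. For instance
  ∂acd = cd − ad + ac,
  ∂bde = de − be + bd.
The resulting 9×6 matrix has rank 5, and its Smith normal form has invariant factors (1,1,1,1,1).

Reading off H_k = ker ∂_k / im ∂_{k+1}:

  H_0: rank C_0 − rank ∂_1 = 5 − 4 = 1, and the invariant factors of ∂_1 are all 1, so H_0 = Z.
  H_1: rank ker ∂_1 − rank ∂_2 = (9 − 4) − 5 = 0, and the invariant factors of ∂_2 are all 1, so H_1 = 0.
  H_2: rank ker ∂_2 − rank ∂_3 = (6 − 5) − 0 = 1, and there is no ∂_3, so H_2 = Z.

(K is a triangulation of the 2-sphere S^2.)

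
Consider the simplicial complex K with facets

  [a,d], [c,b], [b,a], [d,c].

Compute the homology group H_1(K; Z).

H_1 ≅ Z.

Order the vertices as a < b < c < d. Listing each simplex with vertices in this order, K has dimension 1 with simplices:

  0-simplices (4): a, b, c, d
  1-simplices (4): ab, ad, bc, cd

Hence C_0 ≅ Z^4, C_1 ≅ Z^4.

∂_1: C_1 → C_0 is given by ∂[p,q] = [q] − [p].
As a 4×4 matrix over Z this has rank 3, with invariant factors (1,1,1).

Now H_k = ker ∂_k / im ∂_{k+1}, so:

  H_1: rank ker ∂_1 − rank ∂_2 = (4 − 3) − 0 = 1, and there is no ∂_2, so H_1 = Z.

(K is a triangulation of the circle S^1.)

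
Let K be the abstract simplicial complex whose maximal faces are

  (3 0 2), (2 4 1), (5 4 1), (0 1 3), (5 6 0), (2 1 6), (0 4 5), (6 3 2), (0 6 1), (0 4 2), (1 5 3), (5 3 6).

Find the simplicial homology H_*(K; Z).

Fix the vertex order 0 < 1 < 2 < 3 < 4 < 5 < 6 and write every simplex with vertices in increasing order. Then dim K = 2 and the simplices of K are:

  0-simplices (7): [0], [1], [2], [3], [4], [5], [6]
  1-simplices (18): [0,1], [0,2], [0,3], [0,4], [0,5], [0,6], [1,2], [1,3], [1,4], [1,5], [1,6], [2,3], [2,4], [2,6], [3,5], [3,6], [4,5], [5,6]
  2-simplices (12): [0,1,3], [0,1,6], [0,2,3], [0,2,4], [0,4,5], [0,5,6], [1,2,4], [1,2,6], [1,3,5], [1,4,5], [2,3,6], [3,5,6]

Hence C_0 ≅ Z^7, C_1 ≅ Z^18, C_2 ≅ Z^12.

∂_1: C_1 → C_0 is given by ∂[p,q] = [q] − [p]. For instance
  ∂[3,5] = [5] − [3].
The resulting 7×18 matrix has rank 6, and its Smith normal form has invariant factors (1,1,1,1,1,1).

The boundary map ∂_2: C_2 → C_1 maps a triangle to the signed sum of its edges. For instance
  ∂[1,3,5] = [3,5] − [1,5] + [1,3],
  ∂[1,2,6] = [2,6] − [1,6] + [1,2].
This gives a 18×12 integer matrix of rank 12; reducing to Smith normal form yields diagonal entries (1,1,1,1,1,1,1,1,1,1,1,2).

Computing H_k = (kernel of ∂_k) / (image of ∂_{k+1}):

  H_0: rank C_0 − rank ∂_1 = 7 − 6 = 1, and the invariant factors of ∂_1 are all 1, so H_0 = Z.
  H_1: rank ker ∂_1 − rank ∂_2 = (18 − 6) − 12 = 0, and ∂_2 has invariant factor 2 > 1, so H_1 = Z/2.
  H_2: rank ker ∂_2 − rank ∂_3 = (12 − 12) − 0 = 0, and there is no ∂_3, so H_2 = 0.

As a check, the Euler characteristic is 7 − 18 + 12 = 1, which agrees with 1 − 0 + 0 = 1.

H_0 ≅ Z,  H_1 ≅ Z/2,  H_2 = 0.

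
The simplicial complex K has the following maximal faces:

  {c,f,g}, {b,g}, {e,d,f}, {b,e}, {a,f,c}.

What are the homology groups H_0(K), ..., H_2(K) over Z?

H_0 = Z,  H_1 = Z,  H_2 = 0.

We work with the vertex ordering a < b < c < d < e < f < g. The simplices of K, each written with vertices in increasing order, are:

  0-simplices (7): a, b, c, d, e, f, g
  1-simplices (10): ac, af, be, bg, cf, cg, de, df, ef, fg
  2-simplices (3): acf, cfg, def

giving chain groups C_0 ≅ Z^7, C_1 ≅ Z^10, C_2 ≅ Z^3.

Boundary ∂_1: C_1 → C_0 sends each edge [p,q] (with p < q) to q − p.
The 7×10 boundary matrix has rank 6 and Smith normal form diag(1,1,1,1,1,1).

∂_2: C_2 → C_1 acts by ∂[p,q,r] = [q,r] − [p,r] + [p,q]. For instance
  ∂def = ef − df + de,
  ∂acf = cf − af + ac.
The resulting 10×3 matrix has rank 3, and its Smith normal form has invariant factors (1,1,1).

Reading off H_k = ker ∂_k / im ∂_{k+1}:

  H_0: rank C_0 − rank ∂_1 = 7 − 6 = 1, and the invariant factors of ∂_1 are all 1, so H_0 = Z.
  H_1: rank ker ∂_1 − rank ∂_2 = (10 − 6) − 3 = 1, and the invariant factors of ∂_2 are all 1, so H_1 = Z.
  H_2: rank ker ∂_2 − rank ∂_3 = (3 − 3) − 0 = 0, and there is no ∂_3, so H_2 = 0.

As a check, the Euler characteristic is 7 − 10 + 3 = 0, which agrees with 1 − 1 + 0 = 0.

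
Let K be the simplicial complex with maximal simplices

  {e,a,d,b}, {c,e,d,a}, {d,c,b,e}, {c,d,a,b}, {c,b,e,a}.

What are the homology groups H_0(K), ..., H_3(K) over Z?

H_0 ≅ Z,  H_1 = 0,  H_2 = 0,  H_3 ≅ Z.

K has 5 vertices, 10 edges, 10 triangles, 5 3-simplices.
rank ∂_0 = 0, rank ∂_1 = 4 ⇒ b_0 = 5 − 0 − 4 = 1; all invariant factors of ∂_1 are 1 so no torsion. So H_0 = Z.
rank ∂_1 = 4, rank ∂_2 = 6 ⇒ b_1 = 10 − 4 − 6 = 0; all invariant factors of ∂_2 are 1 so no torsion. So H_1 = 0.
rank ∂_2 = 6, rank ∂_3 = 4 ⇒ b_2 = 10 − 6 − 4 = 0; all invariant factors of ∂_3 are 1 so no torsion. So H_2 = 0.
rank ∂_3 = 4, rank ∂_4 = 0 ⇒ b_3 = 5 − 4 − 0 = 1. So H_3 = Z.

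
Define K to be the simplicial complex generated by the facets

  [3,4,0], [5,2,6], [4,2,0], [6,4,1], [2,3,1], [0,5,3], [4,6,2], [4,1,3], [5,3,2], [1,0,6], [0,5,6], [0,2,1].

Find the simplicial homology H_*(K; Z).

H_0 ≅ Z,  H_1 ≅ Z/2Z,  H_2 = 0.

Take the total order 0 < 1 < 2 < 3 < 4 < 5 < 6 on the vertex set. Then K (dimension 2) consists of the simplices:

  0-simplices (7): [0], [1], [2], [3], [4], [5], [6]
  1-simplices (18): [0,1], [0,2], [0,3], [0,4], [0,5], [0,6], [1,2], [1,3], [1,4], [1,6], [2,3], [2,4], [2,5], [2,6], [3,4], [3,5], [4,6], [5,6]
  2-simplices (12): [0,1,2], [0,1,6], [0,2,4], [0,3,4], [0,3,5], [0,5,6], [1,2,3], [1,3,4], [1,4,6], [2,3,5], [2,4,6], [2,5,6]

so the chain groups are C_0 ≅ Z^7, C_1 ≅ Z^18, C_2 ≅ Z^12.

The boundary map ∂_1: C_1 → C_0 sends each edge [p,q] (with p < q) to q − p. For instance
  ∂[3,4] = [4] − [3].
As a 7×18 matrix over Z this has rank 6, with invariant factors (1,1,1,1,1,1).

∂_2: C_2 → C_1 acts by ∂[p,q,r] = [q,r] − [p,r] + [p,q]. For instance
  ∂[0,1,6] = [1,6] − [0,6] + [0,1],
  ∂[2,3,5] = [3,5] − [2,5] + [2,3].
As a 18×12 matrix over Z this has rank 12, with invariant factors (1,1,1,1,1,1,1,1,1,1,1,2).

Now H_k = ker ∂_k / im ∂_{k+1}, so:

  H_0: rank C_0 − rank ∂_1 = 7 − 6 = 1, and the invariant factors of ∂_1 are all 1, so H_0 = Z.
  H_1: rank ker ∂_1 − rank ∂_2 = (18 − 6) − 12 = 0, and ∂_2 has invariant factor 2 > 1, so H_1 = Z/2Z.
  H_2: rank ker ∂_2 − rank ∂_3 = (12 − 12) − 0 = 0, and there is no ∂_3, so H_2 = 0.

As a check, the Euler characteristic is 7 − 18 + 12 = 1, which agrees with 1 − 0 + 0 = 1.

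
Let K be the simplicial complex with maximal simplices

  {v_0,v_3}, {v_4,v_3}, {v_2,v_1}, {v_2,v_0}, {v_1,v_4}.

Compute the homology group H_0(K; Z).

K has 5 vertices, 5 edges.
rank ∂_0 = 0, rank ∂_1 = 4 ⇒ b_0 = 5 − 0 − 4 = 1; all invariant factors of ∂_1 are 1 so no torsion. So H_0 ≅ Z.

H_0 ≅ Z.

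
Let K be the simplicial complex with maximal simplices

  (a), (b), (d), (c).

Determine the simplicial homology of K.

We work with the vertex ordering a < b < c < d. The simplices of K, each written with vertices in increasing order, are:

  0-simplices (4): a, b, c, d

giving chain groups C_0 ≅ Z^4.

Reading off H_k = ker ∂_k / im ∂_{k+1}:

  H_0: rank C_0 − rank ∂_1 = 4 − 0 = 4, and there is no ∂_1, so H_0 = Z^4.

(K is a triangulation of a set of 4 points.)

H_0 ≅ Z^4.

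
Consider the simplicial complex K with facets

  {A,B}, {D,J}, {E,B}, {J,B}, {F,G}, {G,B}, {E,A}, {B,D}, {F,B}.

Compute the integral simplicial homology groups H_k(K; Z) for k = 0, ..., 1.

H_0 ≅ Z,  H_1 ≅ Z^3.

Take the total order A < B < D < E < F < G < J on the vertex set. Then K (dimension 1) consists of the simplices:

  0-simplices (7): A, B, D, E, F, G, J
  1-simplices (9): AB, AE, BD, BE, BF, BG, BJ, DJ, FG

Hence C_0 ≅ Z^7, C_1 ≅ Z^9.

Boundary ∂_1: C_1 → C_0 sends each edge [p,q] (with p < q) to q − p. For instance
  ∂BD = D − B.
As a 7×9 matrix over Z this has rank 6, with invariant factors (1,1,1,1,1,1).

Reading off H_k = ker ∂_k / im ∂_{k+1}:

  H_0: rank C_0 − rank ∂_1 = 7 − 6 = 1, and the invariant factors of ∂_1 are all 1, so H_0 = Z.
  H_1: rank ker ∂_1 − rank ∂_2 = (9 − 6) − 0 = 3, and there is no ∂_2, so H_1 = Z^3.

As a check, the Euler characteristic is 7 − 9 = -2, which agrees with 1 − 3 = -2.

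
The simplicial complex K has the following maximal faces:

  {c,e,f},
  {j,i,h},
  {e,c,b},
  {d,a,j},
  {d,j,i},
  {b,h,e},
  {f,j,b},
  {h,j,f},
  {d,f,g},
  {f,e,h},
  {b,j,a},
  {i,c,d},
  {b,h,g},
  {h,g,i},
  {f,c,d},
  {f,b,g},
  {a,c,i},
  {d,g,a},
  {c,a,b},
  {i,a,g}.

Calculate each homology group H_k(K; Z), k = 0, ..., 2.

H_0 ≅ Z,  H_1 ≅ Z ⊕ Z/2,  H_2 = 0.

Order the vertices as a < b < c < d < e < f < g < h < i < j. Listing each simplex with vertices in this order, K has dimension 2 with simplices:

  0-simplices (10): a, b, c, d, e, f, g, h, i, j
  1-simplices (30): ab, ac, ad, ag, ai, aj, bc, be, bf, bg, bh, bj, cd, ce, cf, ci, df, dg, di, dj, ef, eh, fg, fh, fj, gh, gi, hi, hj, ij
  2-simplices (20): abc, abj, aci, adg, adj, agi, bce, beh, bfg, bfj, bgh, cdf, cdi, cef, dfg, dij, efh, fhj, ghi, hij

giving chain groups C_0 ≅ Z^10, C_1 ≅ Z^30, C_2 ≅ Z^20.

Boundary ∂_1: C_1 → C_0 maps an edge to its endpoints' difference, ∂[p,q] = q − p.
As a 10×30 matrix over Z this has rank 9, with invariant factors (1,1,1,1,1,1,1,1,1).

∂_2: C_2 → C_1 sends each 2-simplex [p,q,r] to [q,r] − [p,r] + [p,q]. For instance
  ∂cdf = df − cf + cd,
  ∂cdi = di − ci + cd.
This gives a 30×20 integer matrix of rank 20; reducing to Smith normal form yields diagonal entries (1,1,1,1,1,1,1,1,1,1,1,1,1,1,1,1,1,1,1,2).

Reading off H_k = ker ∂_k / im ∂_{k+1}:

  H_0: rank C_0 − rank ∂_1 = 10 − 9 = 1, and the invariant factors of ∂_1 are all 1, so H_0 = Z.
  H_1: rank ker ∂_1 − rank ∂_2 = (30 − 9) − 20 = 1, and ∂_2 has invariant factor 2 > 1, so H_1 = Z ⊕ Z/2.
  H_2: rank ker ∂_2 − rank ∂_3 = (20 − 20) − 0 = 0, and there is no ∂_3, so H_2 = 0.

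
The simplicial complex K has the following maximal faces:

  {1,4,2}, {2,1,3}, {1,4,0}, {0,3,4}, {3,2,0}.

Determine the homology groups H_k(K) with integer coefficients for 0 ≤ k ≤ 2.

Take the total order 0 < 1 < 2 < 3 < 4 on the vertex set. Then K (dimension 2) consists of the simplices:

  0-simplices (5): [0], [1], [2], [3], [4]
  1-simplices (10): [0,1], [0,2], [0,3], [0,4], [1,2], [1,3], [1,4], [2,3], [2,4], [3,4]
  2-simplices (5): [0,1,4], [0,2,3], [0,3,4], [1,2,3], [1,2,4]

giving chain groups C_0 ≅ Z^5, C_1 ≅ Z^10, C_2 ≅ Z^5.

Boundary ∂_1: C_1 → C_0 sends each edge [p,q] (with p < q) to q − p. For instance
  ∂[0,4] = [4] − [0].
This gives a 5×10 integer matrix of rank 4; reducing to Smith normal form yields diagonal entries (1,1,1,1).

∂_2: C_2 → C_1 acts by ∂[p,q,r] = [q,r] − [p,r] + [p,q]. For instance
  ∂[0,3,4] = [3,4] − [0,4] + [0,3],
  ∂[0,2,3] = [2,3] − [0,3] + [0,2].
As a 10×5 matrix over Z this has rank 5, with invariant factors (1,1,1,1,1).

From H_k ≅ ker(∂_k) / im(∂_{k+1}) we obtain:

  H_0: rank C_0 − rank ∂_1 = 5 − 4 = 1, and the invariant factors of ∂_1 are all 1, so H_0 = Z.
  H_1: rank ker ∂_1 − rank ∂_2 = (10 − 4) − 5 = 1, and the invariant factors of ∂_2 are all 1, so H_1 = Z.
  H_2: rank ker ∂_2 − rank ∂_3 = (5 − 5) − 0 = 0, and there is no ∂_3, so H_2 = 0.

H_0 ≅ Z,  H_1 ≅ Z,  H_2 = 0.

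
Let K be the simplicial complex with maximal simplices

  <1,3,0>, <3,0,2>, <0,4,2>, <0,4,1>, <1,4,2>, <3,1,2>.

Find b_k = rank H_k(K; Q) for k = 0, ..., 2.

We work with the vertex ordering 0 < 1 < 2 < 3 < 4. The simplices of K, each written with vertices in increasing order, are:

  0-simplices (5): [0], [1], [2], [3], [4]
  1-simplices (9): [0,1], [0,2], [0,3], [0,4], [1,2], [1,3], [1,4], [2,3], [2,4]
  2-simplices (6): [0,1,3], [0,1,4], [0,2,3], [0,2,4], [1,2,3], [1,2,4]

Hence C_0 ≅ Z^5, C_1 ≅ Z^9, C_2 ≅ Z^6.

∂_1: C_1 → C_0 sends each edge [p,q] (with p < q) to q − p. For instance
  ∂[2,4] = [4] − [2].
The resulting 5×9 matrix has rank 4, and its Smith normal form has invariant factors (1,1,1,1).

∂_2: C_2 → C_1 maps a triangle to the signed sum of its edges. For instance
  ∂[0,1,3] = [1,3] − [0,3] + [0,1],
  ∂[0,1,4] = [1,4] − [0,4] + [0,1].
As a 9×6 matrix over Z this has rank 5, with invariant factors (1,1,1,1,1).

Reading off H_k = ker ∂_k / im ∂_{k+1}:

  H_0: rank C_0 − rank ∂_1 = 5 − 4 = 1, and the invariant factors of ∂_1 are all 1, so H_0 ≅ Z.
  H_1: rank ker ∂_1 − rank ∂_2 = (9 − 4) − 5 = 0, and the invariant factors of ∂_2 are all 1, so H_1 ≅ 0.
  H_2: rank ker ∂_2 − rank ∂_3 = (6 − 5) − 0 = 1, and there is no ∂_3, so H_2 ≅ Z.

As a check, the Euler characteristic is 5 − 9 + 6 = 2, which agrees with 1 − 0 + 1 = 2.

Hence the Betti numbers are b_0 = 1, b_1 = 0, b_2 = 1.

b_0 = 1, b_1 = 0, b_2 = 1.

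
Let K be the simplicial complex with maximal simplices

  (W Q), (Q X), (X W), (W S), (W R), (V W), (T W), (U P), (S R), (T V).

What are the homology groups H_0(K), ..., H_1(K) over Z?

H_0 ≅ Z^2,  H_1 ≅ Z^3.

Take the total order P < Q < R < S < T < U < V < W < X on the vertex set. Then K (dimension 1) consists of the simplices:

  0-simplices (9): P, Q, R, S, T, U, V, W, X
  1-simplices (10): PU, QW, QX, RS, RW, SW, TV, TW, VW, WX

giving chain groups C_0 ≅ Z^9, C_1 ≅ Z^10.

∂_1: C_1 → C_0 maps an edge to its endpoints' difference, ∂[p,q] = q − p. For instance
  ∂VW = W − V.
The resulting 9×10 matrix has rank 7, and its Smith normal form has invariant factors (1,1,1,1,1,1,1).

Reading off H_k = ker ∂_k / im ∂_{k+1}:

  H_0: rank C_0 − rank ∂_1 = 9 − 7 = 2, and the invariant factors of ∂_1 are all 1, so H_0 = Z^2.
  H_1: rank ker ∂_1 − rank ∂_2 = (10 − 7) − 0 = 3, and there is no ∂_2, so H_1 = Z^3.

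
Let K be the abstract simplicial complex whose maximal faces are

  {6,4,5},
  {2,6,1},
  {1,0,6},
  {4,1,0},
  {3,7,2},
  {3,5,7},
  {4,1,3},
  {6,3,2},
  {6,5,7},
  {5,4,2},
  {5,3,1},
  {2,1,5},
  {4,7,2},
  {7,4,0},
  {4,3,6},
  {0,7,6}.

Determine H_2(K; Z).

H_2 = Z.

K has 8 vertices, 24 edges, 16 triangles.
rank ∂_2 = 15, rank ∂_3 = 0 ⇒ b_2 = 16 − 15 − 0 = 1. So H_2 ≅ Z.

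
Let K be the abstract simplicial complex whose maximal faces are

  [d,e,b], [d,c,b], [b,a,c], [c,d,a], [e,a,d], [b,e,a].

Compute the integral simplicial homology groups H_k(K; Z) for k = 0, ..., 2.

H_0 = Z,  H_1 = 0,  H_2 = Z.

We work with the vertex ordering a < b < c < d < e. The simplices of K, each written with vertices in increasing order, are:

  0-simplices (5): a, b, c, d, e
  1-simplices (9): ab, ac, ad, ae, bc, bd, be, cd, de
  2-simplices (6): abc, abe, acd, ade, bcd, bde

Hence C_0 ≅ Z^5, C_1 ≅ Z^9, C_2 ≅ Z^6.

The boundary map ∂_1: C_1 → C_0 maps an edge to its endpoints' difference, ∂[p,q] = q − p. For instance
  ∂bd = d − b.
This gives a 5×9 integer matrix of rank 4; reducing to Smith normal form yields diagonal entries (1,1,1,1).

The boundary map ∂_2: C_2 → C_1 sends each 2-simplex [p,q,r] to [q,r] − [p,r] + [p,q]. For instance
  ∂acd = cd − ad + ac,
  ∂ade = de − ae + ad.
As a 9×6 matrix over Z this has rank 5, with invariant factors (1,1,1,1,1).

From H_k ≅ ker(∂_k) / im(∂_{k+1}) we obtain:

  H_0: rank C_0 − rank ∂_1 = 5 − 4 = 1, and the invariant factors of ∂_1 are all 1, so H_0 = Z.
  H_1: rank ker ∂_1 − rank ∂_2 = (9 − 4) − 5 = 0, and the invariant factors of ∂_2 are all 1, so H_1 = 0.
  H_2: rank ker ∂_2 − rank ∂_3 = (6 − 5) − 0 = 1, and there is no ∂_3, so H_2 = Z.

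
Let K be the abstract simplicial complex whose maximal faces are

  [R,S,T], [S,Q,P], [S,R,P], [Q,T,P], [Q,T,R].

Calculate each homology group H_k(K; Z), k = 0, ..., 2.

H_0 ≅ Z,  H_1 ≅ Z,  H_2 = 0.

We work with the vertex ordering P < Q < R < S < T. The simplices of K, each written with vertices in increasing order, are:

  0-simplices (5): P, Q, R, S, T
  1-simplices (10): PQ, PR, PS, PT, QR, QS, QT, RS, RT, ST
  2-simplices (5): PQS, PQT, PRS, QRT, RST

so the chain groups are C_0 ≅ Z^5, C_1 ≅ Z^10, C_2 ≅ Z^5.

∂_1: C_1 → C_0 sends each edge [p,q] (with p < q) to q − p.
The 5×10 boundary matrix has rank 4 and Smith normal form diag(1,1,1,1).

The boundary map ∂_2: C_2 → C_1 acts by ∂[p,q,r] = [q,r] − [p,r] + [p,q]. For instance
  ∂PRS = RS − PS + PR,
  ∂PQT = QT − PT + PQ.
The resulting 10×5 matrix has rank 5, and its Smith normal form has invariant factors (1,1,1,1,1).

Computing H_k = (kernel of ∂_k) / (image of ∂_{k+1}):

  H_0: rank C_0 − rank ∂_1 = 5 − 4 = 1, and the invariant factors of ∂_1 are all 1, so H_0 = Z.
  H_1: rank ker ∂_1 − rank ∂_2 = (10 − 4) − 5 = 1, and the invariant factors of ∂_2 are all 1, so H_1 = Z.
  H_2: rank ker ∂_2 − rank ∂_3 = (5 − 5) − 0 = 0, and there is no ∂_3, so H_2 = 0.

As a check, the Euler characteristic is 5 − 10 + 5 = 0, which agrees with 1 − 1 + 0 = 0.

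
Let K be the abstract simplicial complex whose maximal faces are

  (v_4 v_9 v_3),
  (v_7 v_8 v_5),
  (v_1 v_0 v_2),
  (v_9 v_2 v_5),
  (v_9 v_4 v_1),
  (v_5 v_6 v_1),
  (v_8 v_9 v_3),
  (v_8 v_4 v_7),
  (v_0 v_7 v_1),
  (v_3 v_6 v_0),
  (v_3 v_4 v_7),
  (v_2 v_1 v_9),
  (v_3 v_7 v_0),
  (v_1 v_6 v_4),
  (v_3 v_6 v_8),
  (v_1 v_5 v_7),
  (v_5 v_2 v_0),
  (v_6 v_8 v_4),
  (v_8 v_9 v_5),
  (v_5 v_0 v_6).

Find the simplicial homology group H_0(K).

Order the vertices as v_0 < v_1 < v_2 < v_3 < v_4 < v_5 < v_6 < v_7 < v_8 < v_9. Listing each simplex with vertices in this order, K has dimension 2 with simplices:

  0-simplices (10): [v_0], [v_1], [v_2], [v_3], [v_4], [v_5], [v_6], [v_7], [v_8], [v_9]
  1-simplices (30): (30 of them)
  2-simplices (20): (20 of them)

Hence C_0 ≅ Z^10, C_1 ≅ Z^30, C_2 ≅ Z^20.

The boundary map ∂_1: C_1 → C_0 is given by ∂[p,q] = [q] − [p].
The 10×30 boundary matrix has rank 9 and Smith normal form diag(1,1,1,1,1,1,1,1,1).

Boundary ∂_2: C_2 → C_1 acts by ∂[p,q,r] = [q,r] − [p,r] + [p,q]. For instance
  ∂[v_0,v_3,v_6] = [v_3,v_6] − [v_0,v_6] + [v_0,v_3],
  ∂[v_0,v_1,v_2] = [v_1,v_2] − [v_0,v_2] + [v_0,v_1].
As a 30×20 matrix over Z this has rank 20, with invariant factors (1,1,1,1,1,1,1,1,1,1,1,1,1,1,1,1,1,1,1,2).

Now H_k = ker ∂_k / im ∂_{k+1}, so:

  H_0: rank C_0 − rank ∂_1 = 10 − 9 = 1, and the invariant factors of ∂_1 are all 1, so H_0 ≅ Z.

(K is a triangulation of the Klein bottle.)

H_0 = Z.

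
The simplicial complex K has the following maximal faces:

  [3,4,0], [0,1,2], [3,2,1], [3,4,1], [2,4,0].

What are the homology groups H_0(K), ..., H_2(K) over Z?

Order the vertices as 0 < 1 < 2 < 3 < 4. Listing each simplex with vertices in this order, K has dimension 2 with simplices:

  0-simplices (5): [0], [1], [2], [3], [4]
  1-simplices (10): [0,1], [0,2], [0,3], [0,4], [1,2], [1,3], [1,4], [2,3], [2,4], [3,4]
  2-simplices (5): [0,1,2], [0,2,4], [0,3,4], [1,2,3], [1,3,4]

giving chain groups C_0 ≅ Z^5, C_1 ≅ Z^10, C_2 ≅ Z^5.

∂_1: C_1 → C_0 sends each edge [p,q] (with p < q) to q − p.
This gives a 5×10 integer matrix of rank 4; reducing to Smith normal form yields diagonal entries (1,1,1,1).

∂_2: C_2 → C_1 maps a triangle to the signed sum of its edges. For instance
  ∂[0,2,4] = [2,4] − [0,4] + [0,2],
  ∂[1,2,3] = [2,3] − [1,3] + [1,2].
The resulting 10×5 matrix has rank 5, and its Smith normal form has invariant factors (1,1,1,1,1).

From H_k ≅ ker(∂_k) / im(∂_{k+1}) we obtain:

  H_0: rank C_0 − rank ∂_1 = 5 − 4 = 1, and the invariant factors of ∂_1 are all 1, so H_0 ≅ Z.
  H_1: rank ker ∂_1 − rank ∂_2 = (10 − 4) − 5 = 1, and the invariant factors of ∂_2 are all 1, so H_1 ≅ Z.
  H_2: rank ker ∂_2 − rank ∂_3 = (5 − 5) − 0 = 0, and there is no ∂_3, so H_2 ≅ 0.

As a check, the Euler characteristic is 5 − 10 + 5 = 0, which agrees with 1 − 1 + 0 = 0.
(K is a triangulation of the Möbius band.)

H_0 ≅ Z,  H_1 ≅ Z,  H_2 = 0.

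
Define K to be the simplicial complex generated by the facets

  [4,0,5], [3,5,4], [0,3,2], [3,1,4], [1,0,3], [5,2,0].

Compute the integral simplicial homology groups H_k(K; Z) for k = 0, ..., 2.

K has 6 vertices, 12 edges, 6 triangles.
rank ∂_0 = 0, rank ∂_1 = 5 ⇒ b_0 = 6 − 0 − 5 = 1; all invariant factors of ∂_1 are 1 so no torsion. So H_0 ≅ Z.
rank ∂_1 = 5, rank ∂_2 = 6 ⇒ b_1 = 12 − 5 − 6 = 1; all invariant factors of ∂_2 are 1 so no torsion. So H_1 ≅ Z.
rank ∂_2 = 6, rank ∂_3 = 0 ⇒ b_2 = 6 − 6 − 0 = 0. So H_2 ≅ 0.

H_0 ≅ Z,  H_1 ≅ Z,  H_2 = 0.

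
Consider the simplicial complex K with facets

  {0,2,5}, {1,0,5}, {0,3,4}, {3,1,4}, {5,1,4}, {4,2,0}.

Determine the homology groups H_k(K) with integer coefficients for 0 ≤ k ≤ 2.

Order the vertices as 0 < 1 < 2 < 3 < 4 < 5. Listing each simplex with vertices in this order, K has dimension 2 with simplices:

  0-simplices (6): [0], [1], [2], [3], [4], [5]
  1-simplices (12): [0,1], [0,2], [0,3], [0,4], [0,5], [1,3], [1,4], [1,5], [2,4], [2,5], [3,4], [4,5]
  2-simplices (6): [0,1,5], [0,2,4], [0,2,5], [0,3,4], [1,3,4], [1,4,5]

so the chain groups are C_0 ≅ Z^6, C_1 ≅ Z^12, C_2 ≅ Z^6.

Boundary ∂_1: C_1 → C_0 maps an edge to its endpoints' difference, ∂[p,q] = q − p.
As a 6×12 matrix over Z this has rank 5, with invariant factors (1,1,1,1,1).

Boundary ∂_2: C_2 → C_1 sends each 2-simplex [p,q,r] to [q,r] − [p,r] + [p,q]. For instance
  ∂[0,1,5] = [1,5] − [0,5] + [0,1],
  ∂[1,4,5] = [4,5] − [1,5] + [1,4].
The 12×6 boundary matrix has rank 6 and Smith normal form diag(1,1,1,1,1,1).

Now H_k = ker ∂_k / im ∂_{k+1}, so:

  H_0: rank C_0 − rank ∂_1 = 6 − 5 = 1, and the invariant factors of ∂_1 are all 1, so H_0 ≅ Z.
  H_1: rank ker ∂_1 − rank ∂_2 = (12 − 5) − 6 = 1, and the invariant factors of ∂_2 are all 1, so H_1 ≅ Z.
  H_2: rank ker ∂_2 − rank ∂_3 = (6 − 6) − 0 = 0, and there is no ∂_3, so H_2 ≅ 0.

As a check, the Euler characteristic is 6 − 12 + 6 = 0, which agrees with 1 − 1 + 0 = 0.

H_0 ≅ Z,  H_1 ≅ Z,  H_2 = 0.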